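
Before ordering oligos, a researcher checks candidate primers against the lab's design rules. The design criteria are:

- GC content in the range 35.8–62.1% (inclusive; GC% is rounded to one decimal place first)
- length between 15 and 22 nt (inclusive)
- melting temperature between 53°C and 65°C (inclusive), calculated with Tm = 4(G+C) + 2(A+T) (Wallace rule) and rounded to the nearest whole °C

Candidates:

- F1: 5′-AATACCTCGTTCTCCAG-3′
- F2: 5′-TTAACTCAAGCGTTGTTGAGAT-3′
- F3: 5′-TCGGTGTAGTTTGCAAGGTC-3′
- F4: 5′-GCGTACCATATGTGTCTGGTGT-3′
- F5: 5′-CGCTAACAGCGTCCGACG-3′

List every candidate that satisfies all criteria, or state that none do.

F1 (17 nt, A=4 T=5 G=2 C=6): GC 8/17 = 47.1% ✓; length 17 ✓; Tm = 2·9 + 4·8 = 50°C, outside 53–65°C ✗ — fails.
F2 (22 nt, A=6 T=8 G=5 C=3): GC 8/22 = 36.4% ✓; length 22 ✓; Tm = 2·14 + 4·8 = 60°C ✓ — passes.
F3 (20 nt, A=3 T=7 G=7 C=3): GC 10/20 = 50.0% ✓; length 20 ✓; Tm = 2·10 + 4·10 = 60°C ✓ — passes.
F4 (22 nt, A=3 T=8 G=7 C=4): GC 11/22 = 50.0% ✓; length 22 ✓; Tm = 2·11 + 4·11 = 66°C, outside 53–65°C ✗ — fails.
F5 (18 nt, A=4 T=2 G=5 C=7): GC 12/18 = 66.7%, outside 35.8–62.1% ✗; length 18 ✓; Tm = 2·6 + 4·12 = 60°C ✓ — fails.

F2 and F3.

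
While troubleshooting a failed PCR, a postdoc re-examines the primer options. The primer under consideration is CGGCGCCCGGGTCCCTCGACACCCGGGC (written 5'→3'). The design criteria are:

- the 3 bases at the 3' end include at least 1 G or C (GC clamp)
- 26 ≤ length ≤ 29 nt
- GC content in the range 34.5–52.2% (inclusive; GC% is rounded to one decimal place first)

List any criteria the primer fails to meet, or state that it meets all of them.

Fails: GC content.

Base counts: A=2, T=2, G=10, C=14 (length 28).
GC clamp: 3' end GGC has 3 G/C ✓
length: length 28 ✓
GC content: GC 24/28 = 85.7%, outside 34.5–52.2% ✗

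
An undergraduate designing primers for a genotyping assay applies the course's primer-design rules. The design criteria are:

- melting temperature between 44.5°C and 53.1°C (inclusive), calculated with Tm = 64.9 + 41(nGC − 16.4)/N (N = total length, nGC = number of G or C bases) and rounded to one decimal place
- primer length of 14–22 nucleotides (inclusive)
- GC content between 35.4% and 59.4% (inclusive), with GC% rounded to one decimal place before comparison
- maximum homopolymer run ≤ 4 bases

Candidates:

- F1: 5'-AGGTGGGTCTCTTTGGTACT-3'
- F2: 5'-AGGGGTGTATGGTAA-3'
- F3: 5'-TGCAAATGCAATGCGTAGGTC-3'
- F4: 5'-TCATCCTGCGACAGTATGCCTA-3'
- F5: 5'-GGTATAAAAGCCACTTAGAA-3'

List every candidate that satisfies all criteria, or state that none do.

F1 and F3.

F1 (20 nt, A=2 T=8 G=7 C=3): Tm = 64.9 + 41·(10 − 16.4)/20 = 51.8°C ✓; length 20 ✓; GC 10/20 = 50.0% ✓; longest run = 3 ✓ — passes.
F2 (15 nt, A=4 T=4 G=7 C=0): Tm = 64.9 + 41·(7 − 16.4)/15 = 39.2°C, outside 44.5–53.1°C ✗; length 15 ✓; GC 7/15 = 46.7% ✓; longest run = 4 ✓ — fails.
F3 (21 nt, A=6 T=5 G=6 C=4): Tm = 64.9 + 41·(10 − 16.4)/21 = 52.4°C ✓; length 21 ✓; GC 10/21 = 47.6% ✓; longest run = 3 ✓ — passes.
F4 (22 nt, A=5 T=6 G=4 C=7): Tm = 64.9 + 41·(11 − 16.4)/22 = 54.8°C, outside 44.5–53.1°C ✗; length 22 ✓; GC 11/22 = 50.0% ✓; longest run = 2 ✓ — fails.
F5 (20 nt, A=9 T=4 G=4 C=3): Tm = 64.9 + 41·(7 − 16.4)/20 = 45.6°C ✓; length 20 ✓; GC 7/20 = 35.0%, outside 35.4–59.4% ✗; longest run = 4 ✓ — fails.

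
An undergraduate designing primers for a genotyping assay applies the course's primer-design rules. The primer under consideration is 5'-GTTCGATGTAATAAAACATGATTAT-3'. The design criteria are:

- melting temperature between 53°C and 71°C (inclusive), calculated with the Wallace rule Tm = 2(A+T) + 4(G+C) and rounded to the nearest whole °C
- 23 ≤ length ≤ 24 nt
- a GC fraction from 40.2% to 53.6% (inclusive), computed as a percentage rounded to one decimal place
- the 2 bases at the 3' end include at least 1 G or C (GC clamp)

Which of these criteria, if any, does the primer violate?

Fails: length, GC content, GC clamp.

Base counts: A=10, T=9, G=4, C=2 (length 25).
Tm: Tm = 2·19 + 4·6 = 62°C ✓
length: length 25, outside 23–24 ✗
GC content: GC 6/25 = 24.0%, outside 40.2–53.6% ✗
GC clamp: 3' end AT has 0 G/C, need ≥1 ✗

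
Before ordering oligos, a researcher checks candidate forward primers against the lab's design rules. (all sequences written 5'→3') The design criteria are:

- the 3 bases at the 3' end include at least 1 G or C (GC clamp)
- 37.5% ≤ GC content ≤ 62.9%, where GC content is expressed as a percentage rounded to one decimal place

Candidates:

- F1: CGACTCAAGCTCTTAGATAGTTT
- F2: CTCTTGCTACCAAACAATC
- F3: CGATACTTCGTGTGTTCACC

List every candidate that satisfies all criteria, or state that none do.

F2 and F3.

F1 (23 nt, A=6 T=8 G=4 C=5): 3' end TTT has 0 G/C, need ≥1 ✗; GC 9/23 = 39.1% ✓ — fails.
F2 (19 nt, A=6 T=5 G=1 C=7): 3' end ATC has 1 G/C ✓; GC 8/19 = 42.1% ✓ — passes.
F3 (20 nt, A=3 T=7 G=4 C=6): 3' end ACC has 2 G/C ✓; GC 10/20 = 50.0% ✓ — passes.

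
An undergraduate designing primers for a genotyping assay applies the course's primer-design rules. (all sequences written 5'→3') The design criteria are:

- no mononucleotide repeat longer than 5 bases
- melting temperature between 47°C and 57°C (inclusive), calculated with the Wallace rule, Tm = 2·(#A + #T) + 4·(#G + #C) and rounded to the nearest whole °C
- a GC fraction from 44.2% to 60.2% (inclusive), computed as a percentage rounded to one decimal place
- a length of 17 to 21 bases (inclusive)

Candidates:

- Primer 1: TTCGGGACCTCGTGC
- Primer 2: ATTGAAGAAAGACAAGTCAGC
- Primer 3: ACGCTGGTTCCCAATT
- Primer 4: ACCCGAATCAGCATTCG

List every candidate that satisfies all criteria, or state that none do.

Primer 1 (15 nt, A=1 T=4 G=5 C=5): longest run = 3 ✓; Tm = 2·5 + 4·10 = 50°C ✓; GC 10/15 = 66.7%, outside 44.2–60.2% ✗; length 15, outside 17–21 ✗ — fails.
Primer 2 (21 nt, A=10 T=3 G=5 C=3): longest run = 3 ✓; Tm = 2·13 + 4·8 = 58°C, outside 47–57°C ✗; GC 8/21 = 38.1%, outside 44.2–60.2% ✗; length 21 ✓ — fails.
Primer 3 (16 nt, A=3 T=5 G=3 C=5): longest run = 3 ✓; Tm = 2·8 + 4·8 = 48°C ✓; GC 8/16 = 50.0% ✓; length 16, outside 17–21 ✗ — fails.
Primer 4 (17 nt, A=5 T=3 G=3 C=6): longest run = 3 ✓; Tm = 2·8 + 4·9 = 52°C ✓; GC 9/17 = 52.9% ✓; length 17 ✓ — passes.

Primer 4 only.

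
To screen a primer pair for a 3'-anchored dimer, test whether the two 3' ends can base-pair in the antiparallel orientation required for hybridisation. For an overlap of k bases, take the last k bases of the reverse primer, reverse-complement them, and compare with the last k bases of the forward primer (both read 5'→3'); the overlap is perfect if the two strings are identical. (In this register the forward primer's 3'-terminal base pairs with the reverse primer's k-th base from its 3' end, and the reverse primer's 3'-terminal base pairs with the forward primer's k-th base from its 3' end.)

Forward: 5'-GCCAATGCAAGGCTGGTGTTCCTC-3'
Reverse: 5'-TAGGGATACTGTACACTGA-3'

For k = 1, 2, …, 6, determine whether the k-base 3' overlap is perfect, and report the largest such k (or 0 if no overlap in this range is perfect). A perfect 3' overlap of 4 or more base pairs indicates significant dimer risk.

Last 6 bases (5'→3') — forward …TTCCTC, reverse …CACTGA.
Reverse complement of the reverse primer's last 6 bases: TCAGTG; its first k bases are the reverse complement of the reverse primer's last k bases, so a perfect k-base overlap needs the forward primer's last k bases to equal them.
Comparing (forward last k vs required): k=1: C vs T ✗; k=2: TC vs TC ✓; k=3: CTC vs TCA ✗; k=4: CCTC vs TCAG ✗; k=5: TCCTC vs TCAGT ✗; k=6: TTCCTC vs TCAGTG ✗.
Only k = 2 is perfect, so the longest perfect 3' overlap is 2.

Longest perfect overlap: 2 complementary base pairs; below the dimer-risk threshold (threshold 4).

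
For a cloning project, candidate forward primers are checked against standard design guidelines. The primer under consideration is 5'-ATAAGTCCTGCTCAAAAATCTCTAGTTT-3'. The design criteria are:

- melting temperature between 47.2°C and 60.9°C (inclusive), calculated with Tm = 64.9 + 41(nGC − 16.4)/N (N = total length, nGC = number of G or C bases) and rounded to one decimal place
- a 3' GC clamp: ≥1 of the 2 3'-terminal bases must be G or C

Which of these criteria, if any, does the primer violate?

Base counts: A=9, T=10, G=3, C=6 (length 28).
Tm: Tm = 64.9 + 41·(9 − 16.4)/28 = 54.1°C ✓
GC clamp: 3' end TT has 0 G/C, need ≥1 ✗

Fails: GC clamp.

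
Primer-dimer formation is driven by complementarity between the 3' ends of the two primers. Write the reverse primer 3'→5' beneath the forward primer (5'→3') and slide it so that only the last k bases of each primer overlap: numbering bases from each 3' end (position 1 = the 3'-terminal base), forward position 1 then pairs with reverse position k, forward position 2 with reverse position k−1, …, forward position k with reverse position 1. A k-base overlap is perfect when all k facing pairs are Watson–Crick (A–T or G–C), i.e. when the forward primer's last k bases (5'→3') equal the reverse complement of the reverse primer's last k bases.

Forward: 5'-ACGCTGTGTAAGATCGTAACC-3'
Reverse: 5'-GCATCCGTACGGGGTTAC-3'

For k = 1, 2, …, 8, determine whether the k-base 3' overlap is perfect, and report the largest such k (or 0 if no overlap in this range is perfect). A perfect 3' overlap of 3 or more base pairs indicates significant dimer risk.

Last 8 bases (5'→3') — forward …TCGTAACC, reverse …GGGGTTAC.
Reverse complement of the reverse primer's last 8 bases: GTAACCCC; its first k bases are the reverse complement of the reverse primer's last k bases, so a perfect k-base overlap needs the forward primer's last k bases to equal them.
Comparing (forward last k vs required): k=1: C vs G ✗; k=2: CC vs GT ✗; k=3: ACC vs GTA ✗; k=4: AACC vs GTAA ✗; k=5: TAACC vs GTAAC ✗; k=6: GTAACC vs GTAACC ✓; k=7: CGTAACC vs GTAACCC ✗; k=8: TCGTAACC vs GTAACCCC ✗.
Only k = 6 is perfect, so the longest perfect 3' overlap is 6.

Longest perfect overlap: 6 complementary base pairs; significant dimer risk (threshold 3).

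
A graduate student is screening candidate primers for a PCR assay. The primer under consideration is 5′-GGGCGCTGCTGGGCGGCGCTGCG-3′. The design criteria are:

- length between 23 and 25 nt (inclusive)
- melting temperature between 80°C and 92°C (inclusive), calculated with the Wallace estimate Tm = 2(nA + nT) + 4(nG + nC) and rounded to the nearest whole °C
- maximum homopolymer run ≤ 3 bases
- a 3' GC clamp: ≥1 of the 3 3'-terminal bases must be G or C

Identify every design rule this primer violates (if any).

Base counts: A=0, T=3, G=13, C=7 (length 23).
length: length 23 ✓
Tm: Tm = 2·3 + 4·20 = 86°C ✓
homopolymer run: longest run = 3 ✓
GC clamp: 3' end GCG has 3 G/C ✓

Meets all criteria.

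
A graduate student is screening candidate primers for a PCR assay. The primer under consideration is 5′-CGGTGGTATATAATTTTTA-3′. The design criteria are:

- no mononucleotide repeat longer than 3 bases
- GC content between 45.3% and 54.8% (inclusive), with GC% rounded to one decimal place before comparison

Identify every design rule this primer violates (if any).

Fails: homopolymer run, GC content.

Base counts: A=5, T=9, G=4, C=1 (length 19).
homopolymer run: longest run = 5, exceeds 3 ✗
GC content: GC 5/19 = 26.3%, outside 45.3–54.8% ✗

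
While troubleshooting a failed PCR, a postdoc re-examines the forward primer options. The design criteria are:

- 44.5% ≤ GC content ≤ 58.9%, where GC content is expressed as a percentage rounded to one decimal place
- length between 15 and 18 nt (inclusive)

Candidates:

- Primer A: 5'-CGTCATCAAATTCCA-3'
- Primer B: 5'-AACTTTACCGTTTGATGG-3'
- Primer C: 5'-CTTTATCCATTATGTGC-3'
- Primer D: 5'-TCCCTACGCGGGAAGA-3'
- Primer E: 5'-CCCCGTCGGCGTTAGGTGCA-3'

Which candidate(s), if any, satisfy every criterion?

None of the candidates satisfy all criteria.

Primer A (15 nt, A=5 T=4 G=1 C=5): GC 6/15 = 40.0%, outside 44.5–58.9% ✗; length 15 ✓ — fails.
Primer B (18 nt, A=4 T=7 G=4 C=3): GC 7/18 = 38.9%, outside 44.5–58.9% ✗; length 18 ✓ — fails.
Primer C (17 nt, A=3 T=8 G=2 C=4): GC 6/17 = 35.3%, outside 44.5–58.9% ✗; length 17 ✓ — fails.
Primer D (16 nt, A=4 T=2 G=5 C=5): GC 10/16 = 62.5%, outside 44.5–58.9% ✗; length 16 ✓ — fails.
Primer E (20 nt, A=2 T=4 G=7 C=7): GC 14/20 = 70.0%, outside 44.5–58.9% ✗; length 20, outside 15–18 ✗ — fails.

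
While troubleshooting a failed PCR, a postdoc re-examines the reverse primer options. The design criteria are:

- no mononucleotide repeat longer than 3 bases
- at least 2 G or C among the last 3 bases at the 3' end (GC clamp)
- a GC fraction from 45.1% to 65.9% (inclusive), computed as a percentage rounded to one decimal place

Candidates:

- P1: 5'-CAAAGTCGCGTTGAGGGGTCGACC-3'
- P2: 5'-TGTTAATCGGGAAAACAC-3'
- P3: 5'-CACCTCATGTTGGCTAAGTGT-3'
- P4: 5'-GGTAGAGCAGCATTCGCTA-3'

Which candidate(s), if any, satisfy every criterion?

None of the candidates satisfy all criteria.

P1 (24 nt, A=5 T=4 G=9 C=6): longest run = 4, exceeds 3 ✗; 3' end ACC has 2 G/C ✓; GC 15/24 = 62.5% ✓ — fails.
P2 (18 nt, A=7 T=4 G=4 C=3): longest run = 4, exceeds 3 ✗; 3' end CAC has 2 G/C ✓; GC 7/18 = 38.9%, outside 45.1–65.9% ✗ — fails.
P3 (21 nt, A=4 T=7 G=5 C=5): longest run = 2 ✓; 3' end TGT has 1 G/C, need ≥2 ✗; GC 10/21 = 47.6% ✓ — fails.
P4 (19 nt, A=5 T=4 G=6 C=4): longest run = 2 ✓; 3' end CTA has 1 G/C, need ≥2 ✗; GC 10/19 = 52.6% ✓ — fails.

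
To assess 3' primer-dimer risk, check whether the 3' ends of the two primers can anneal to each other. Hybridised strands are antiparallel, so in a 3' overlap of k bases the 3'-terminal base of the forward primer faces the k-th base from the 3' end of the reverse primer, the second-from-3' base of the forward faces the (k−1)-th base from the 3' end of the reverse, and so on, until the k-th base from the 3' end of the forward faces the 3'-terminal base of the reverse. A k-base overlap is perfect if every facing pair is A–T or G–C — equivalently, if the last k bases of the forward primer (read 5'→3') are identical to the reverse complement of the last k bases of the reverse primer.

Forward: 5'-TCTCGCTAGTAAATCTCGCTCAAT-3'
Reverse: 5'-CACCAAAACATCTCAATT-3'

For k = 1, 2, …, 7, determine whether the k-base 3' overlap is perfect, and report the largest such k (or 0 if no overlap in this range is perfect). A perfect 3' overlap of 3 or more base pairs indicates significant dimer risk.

Longest perfect overlap: 3 complementary base pairs; significant dimer risk (threshold 3).

Last 7 bases (5'→3') — forward …GCTCAAT, reverse …CTCAATT.
Reverse complement of the reverse primer's last 7 bases: AATTGAG; its first k bases are the reverse complement of the reverse primer's last k bases, so a perfect k-base overlap needs the forward primer's last k bases to equal them.
Comparing (forward last k vs required): k=1: T vs A ✗; k=2: AT vs AA ✗; k=3: AAT vs AAT ✓; k=4: CAAT vs AATT ✗; k=5: TCAAT vs AATTG ✗; k=6: CTCAAT vs AATTGA ✗; k=7: GCTCAAT vs AATTGAG ✗.
Only k = 3 is perfect, so the longest perfect 3' overlap is 3.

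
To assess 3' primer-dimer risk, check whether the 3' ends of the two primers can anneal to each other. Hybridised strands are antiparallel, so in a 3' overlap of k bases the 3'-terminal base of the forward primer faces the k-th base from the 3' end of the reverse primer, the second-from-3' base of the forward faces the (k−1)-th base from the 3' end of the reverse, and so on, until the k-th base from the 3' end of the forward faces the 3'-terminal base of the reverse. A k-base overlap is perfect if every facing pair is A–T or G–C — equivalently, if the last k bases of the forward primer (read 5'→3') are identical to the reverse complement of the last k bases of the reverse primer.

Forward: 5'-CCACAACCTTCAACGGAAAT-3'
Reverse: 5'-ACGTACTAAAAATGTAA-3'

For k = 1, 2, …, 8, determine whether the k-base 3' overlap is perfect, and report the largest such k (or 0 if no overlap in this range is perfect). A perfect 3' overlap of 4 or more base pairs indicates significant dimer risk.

Longest perfect overlap: 1 complementary base pair; below the dimer-risk threshold (threshold 4).

Last 8 bases (5'→3') — forward …ACGGAAAT, reverse …AAATGTAA.
Reverse complement of the reverse primer's last 8 bases: TTACATTT; its first k bases are the reverse complement of the reverse primer's last k bases, so a perfect k-base overlap needs the forward primer's last k bases to equal them.
Comparing (forward last k vs required): k=1: T vs T ✓; k=2: AT vs TT ✗; k=3: AAT vs TTA ✗; k=4: AAAT vs TTAC ✗; k=5: GAAAT vs TTACA ✗; k=6: GGAAAT vs TTACAT ✗; k=7: CGGAAAT vs TTACATT ✗; k=8: ACGGAAAT vs TTACATTT ✗.
Only k = 1 is perfect, so the longest perfect 3' overlap is 1.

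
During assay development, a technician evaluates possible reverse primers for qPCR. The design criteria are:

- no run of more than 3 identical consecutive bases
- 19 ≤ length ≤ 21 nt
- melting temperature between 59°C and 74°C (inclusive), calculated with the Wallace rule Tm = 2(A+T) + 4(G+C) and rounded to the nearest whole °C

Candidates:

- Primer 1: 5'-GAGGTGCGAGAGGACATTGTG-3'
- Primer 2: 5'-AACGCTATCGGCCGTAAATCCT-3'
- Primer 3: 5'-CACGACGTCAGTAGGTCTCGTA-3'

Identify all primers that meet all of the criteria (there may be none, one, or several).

Primer 1 only.

Primer 1 (21 nt, A=5 T=4 G=10 C=2): longest run = 2 ✓; length 21 ✓; Tm = 2·9 + 4·12 = 66°C ✓ — passes.
Primer 2 (22 nt, A=6 T=5 G=4 C=7): longest run = 3 ✓; length 22, outside 19–21 ✗; Tm = 2·11 + 4·11 = 66°C ✓ — fails.
Primer 3 (22 nt, A=5 T=5 G=6 C=6): longest run = 2 ✓; length 22, outside 19–21 ✗; Tm = 2·10 + 4·12 = 68°C ✓ — fails.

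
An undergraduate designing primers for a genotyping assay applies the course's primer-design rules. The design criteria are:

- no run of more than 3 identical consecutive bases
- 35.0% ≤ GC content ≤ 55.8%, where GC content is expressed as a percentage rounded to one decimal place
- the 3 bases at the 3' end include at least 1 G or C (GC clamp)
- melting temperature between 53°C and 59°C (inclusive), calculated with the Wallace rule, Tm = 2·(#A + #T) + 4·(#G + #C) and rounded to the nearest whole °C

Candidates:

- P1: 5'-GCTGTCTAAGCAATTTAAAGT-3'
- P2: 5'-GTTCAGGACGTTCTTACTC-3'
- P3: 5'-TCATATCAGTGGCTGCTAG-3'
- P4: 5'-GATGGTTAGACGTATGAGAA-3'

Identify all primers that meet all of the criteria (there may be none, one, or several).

P1 (21 nt, A=7 T=7 G=4 C=3): longest run = 3 ✓; GC 7/21 = 33.3%, outside 35.0–55.8% ✗; 3' end AGT has 1 G/C ✓; Tm = 2·14 + 4·7 = 56°C ✓ — fails.
P2 (19 nt, A=3 T=7 G=4 C=5): longest run = 2 ✓; GC 9/19 = 47.4% ✓; 3' end CTC has 2 G/C ✓; Tm = 2·10 + 4·9 = 56°C ✓ — passes.
P3 (19 nt, A=4 T=6 G=5 C=4): longest run = 2 ✓; GC 9/19 = 47.4% ✓; 3' end TAG has 1 G/C ✓; Tm = 2·10 + 4·9 = 56°C ✓ — passes.
P4 (20 nt, A=7 T=5 G=7 C=1): longest run = 2 ✓; GC 8/20 = 40.0% ✓; 3' end GAA has 1 G/C ✓; Tm = 2·12 + 4·8 = 56°C ✓ — passes.

P2, P3 and P4.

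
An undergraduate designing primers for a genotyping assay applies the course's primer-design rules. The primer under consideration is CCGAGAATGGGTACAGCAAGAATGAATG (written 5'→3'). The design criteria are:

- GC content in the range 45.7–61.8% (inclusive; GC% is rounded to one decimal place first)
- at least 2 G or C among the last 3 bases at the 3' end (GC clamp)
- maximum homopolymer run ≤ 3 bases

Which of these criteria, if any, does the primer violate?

Base counts: A=11, T=4, G=9, C=4 (length 28).
GC content: GC 13/28 = 46.4% ✓
GC clamp: 3' end ATG has 1 G/C, need ≥2 ✗
homopolymer run: longest run = 3 ✓

Fails: GC clamp.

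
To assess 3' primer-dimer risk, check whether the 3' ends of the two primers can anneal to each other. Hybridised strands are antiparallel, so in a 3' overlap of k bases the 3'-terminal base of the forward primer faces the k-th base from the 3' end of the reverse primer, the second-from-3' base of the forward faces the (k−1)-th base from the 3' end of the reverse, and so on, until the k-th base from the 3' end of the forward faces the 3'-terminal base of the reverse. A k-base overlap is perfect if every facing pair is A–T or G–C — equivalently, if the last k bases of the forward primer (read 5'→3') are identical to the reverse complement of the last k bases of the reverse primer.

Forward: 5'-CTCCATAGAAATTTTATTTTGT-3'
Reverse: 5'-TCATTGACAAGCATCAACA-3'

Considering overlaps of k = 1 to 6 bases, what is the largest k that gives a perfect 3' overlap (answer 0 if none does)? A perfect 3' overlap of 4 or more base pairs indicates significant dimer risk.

Last 6 bases (5'→3') — forward …TTTTGT, reverse …TCAACA.
Reverse complement of the reverse primer's last 6 bases: TGTTGA; its first k bases are the reverse complement of the reverse primer's last k bases, so a perfect k-base overlap needs the forward primer's last k bases to equal them.
Comparing (forward last k vs required): k=1: T vs T ✓; k=2: GT vs TG ✗; k=3: TGT vs TGT ✓; k=4: TTGT vs TGTT ✗; k=5: TTTGT vs TGTTG ✗; k=6: TTTTGT vs TGTTGA ✗.
Perfect overlaps at k = 1, 3; the largest is 3.

Longest perfect overlap: 3 complementary base pairs; below the dimer-risk threshold (threshold 4).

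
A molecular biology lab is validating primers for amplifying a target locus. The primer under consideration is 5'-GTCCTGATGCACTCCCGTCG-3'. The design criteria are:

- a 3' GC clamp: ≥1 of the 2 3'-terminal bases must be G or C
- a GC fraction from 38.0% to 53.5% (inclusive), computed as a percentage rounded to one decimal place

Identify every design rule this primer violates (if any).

Fails: GC content.

Base counts: A=2, T=5, G=5, C=8 (length 20).
GC clamp: 3' end CG has 2 G/C ✓
GC content: GC 13/20 = 65.0%, outside 38.0–53.5% ✗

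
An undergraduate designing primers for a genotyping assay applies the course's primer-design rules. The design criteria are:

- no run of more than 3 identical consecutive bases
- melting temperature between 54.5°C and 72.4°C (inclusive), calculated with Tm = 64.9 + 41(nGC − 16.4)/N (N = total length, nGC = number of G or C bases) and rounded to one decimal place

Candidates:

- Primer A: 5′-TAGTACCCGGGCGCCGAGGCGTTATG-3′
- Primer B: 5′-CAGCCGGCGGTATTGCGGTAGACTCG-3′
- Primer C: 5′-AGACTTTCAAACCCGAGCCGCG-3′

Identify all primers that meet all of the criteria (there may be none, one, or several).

Primer A (26 nt, A=4 T=5 G=10 C=7): longest run = 3 ✓; Tm = 64.9 + 41·(17 − 16.4)/26 = 65.8°C ✓ — passes.
Primer B (26 nt, A=4 T=5 G=10 C=7): longest run = 2 ✓; Tm = 64.9 + 41·(17 − 16.4)/26 = 65.8°C ✓ — passes.
Primer C (22 nt, A=6 T=3 G=5 C=8): longest run = 3 ✓; Tm = 64.9 + 41·(13 − 16.4)/22 = 58.6°C ✓ — passes.

Primer A, Primer B and Primer C.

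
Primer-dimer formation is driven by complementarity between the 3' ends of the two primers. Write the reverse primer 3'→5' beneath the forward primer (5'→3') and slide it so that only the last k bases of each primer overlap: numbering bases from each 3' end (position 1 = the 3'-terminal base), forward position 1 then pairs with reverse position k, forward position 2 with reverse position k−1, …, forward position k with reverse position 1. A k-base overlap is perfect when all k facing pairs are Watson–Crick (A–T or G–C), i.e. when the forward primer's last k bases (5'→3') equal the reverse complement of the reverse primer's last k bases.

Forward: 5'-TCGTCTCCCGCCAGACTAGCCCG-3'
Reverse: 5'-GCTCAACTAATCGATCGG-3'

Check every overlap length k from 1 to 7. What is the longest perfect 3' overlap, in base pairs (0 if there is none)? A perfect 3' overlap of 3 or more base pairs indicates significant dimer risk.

Last 7 bases (5'→3') — forward …TAGCCCG, reverse …CGATCGG.
Reverse complement of the reverse primer's last 7 bases: CCGATCG; its first k bases are the reverse complement of the reverse primer's last k bases, so a perfect k-base overlap needs the forward primer's last k bases to equal them.
Comparing (forward last k vs required): k=1: G vs C ✗; k=2: CG vs CC ✗; k=3: CCG vs CCG ✓; k=4: CCCG vs CCGA ✗; k=5: GCCCG vs CCGAT ✗; k=6: AGCCCG vs CCGATC ✗; k=7: TAGCCCG vs CCGATCG ✗.
Only k = 3 is perfect, so the longest perfect 3' overlap is 3.

Longest perfect overlap: 3 complementary base pairs; significant dimer risk (threshold 3).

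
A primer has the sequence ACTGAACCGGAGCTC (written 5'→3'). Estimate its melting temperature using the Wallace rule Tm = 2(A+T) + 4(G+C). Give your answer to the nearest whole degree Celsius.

Base counts: A=4, T=2, G=4, C=5 (length 15).
Tm = 2·(4+2) + 4·(4+5) = 2·6 + 4·9 = 12 + 36 = 48°C.

48°C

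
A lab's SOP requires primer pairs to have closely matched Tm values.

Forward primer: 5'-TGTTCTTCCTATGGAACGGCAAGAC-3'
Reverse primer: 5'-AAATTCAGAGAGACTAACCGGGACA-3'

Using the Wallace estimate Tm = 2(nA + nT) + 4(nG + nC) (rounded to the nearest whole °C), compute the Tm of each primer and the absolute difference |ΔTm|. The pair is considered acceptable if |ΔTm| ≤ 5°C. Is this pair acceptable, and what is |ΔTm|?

|ΔTm| = 2°C; the pair is acceptable.

Forward: A=6 T=7 G=6 C=6 → Tm = 2·13 + 4·12 = 74°C.
Reverse: A=11 T=3 G=6 C=5 → Tm = 2·14 + 4·11 = 72°C.
|ΔTm| = |74 − 72| = 2°C, ≤ 5°C.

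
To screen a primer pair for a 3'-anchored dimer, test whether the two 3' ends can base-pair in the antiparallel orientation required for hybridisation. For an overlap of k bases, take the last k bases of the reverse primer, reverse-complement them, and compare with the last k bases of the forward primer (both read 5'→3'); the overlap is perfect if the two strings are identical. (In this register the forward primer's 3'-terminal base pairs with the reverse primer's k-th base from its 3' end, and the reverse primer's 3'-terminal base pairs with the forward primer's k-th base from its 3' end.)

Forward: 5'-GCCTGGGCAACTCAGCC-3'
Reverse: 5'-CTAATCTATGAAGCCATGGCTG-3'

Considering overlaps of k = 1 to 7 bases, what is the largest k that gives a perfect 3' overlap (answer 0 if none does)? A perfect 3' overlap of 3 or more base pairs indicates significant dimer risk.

Last 7 bases (5'→3') — forward …CTCAGCC, reverse …ATGGCTG.
Reverse complement of the reverse primer's last 7 bases: CAGCCAT; its first k bases are the reverse complement of the reverse primer's last k bases, so a perfect k-base overlap needs the forward primer's last k bases to equal them.
Comparing (forward last k vs required): k=1: C vs C ✓; k=2: CC vs CA ✗; k=3: GCC vs CAG ✗; k=4: AGCC vs CAGC ✗; k=5: CAGCC vs CAGCC ✓; k=6: TCAGCC vs CAGCCA ✗; k=7: CTCAGCC vs CAGCCAT ✗.
Perfect overlaps at k = 1, 5; the largest is 5.

Longest perfect overlap: 5 complementary base pairs; significant dimer risk (threshold 3).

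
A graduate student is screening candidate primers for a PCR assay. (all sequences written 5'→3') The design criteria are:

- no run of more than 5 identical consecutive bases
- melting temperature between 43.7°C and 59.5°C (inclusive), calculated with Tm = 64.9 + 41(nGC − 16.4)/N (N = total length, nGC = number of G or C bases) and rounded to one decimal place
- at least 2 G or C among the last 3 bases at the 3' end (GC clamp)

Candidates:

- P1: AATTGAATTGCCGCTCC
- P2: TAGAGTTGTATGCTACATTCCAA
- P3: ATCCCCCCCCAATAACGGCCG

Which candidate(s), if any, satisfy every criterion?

P1 (17 nt, A=4 T=5 G=3 C=5): longest run = 2 ✓; Tm = 64.9 + 41·(8 − 16.4)/17 = 44.6°C ✓; 3' end TCC has 2 G/C ✓ — passes.
P2 (23 nt, A=7 T=8 G=4 C=4): longest run = 2 ✓; Tm = 64.9 + 41·(8 − 16.4)/23 = 49.9°C ✓; 3' end CAA has 1 G/C, need ≥2 ✗ — fails.
P3 (21 nt, A=5 T=2 G=3 C=11): longest run = 8, exceeds 5 ✗; Tm = 64.9 + 41·(14 − 16.4)/21 = 60.2°C, outside 43.7–59.5°C ✗; 3' end CCG has 3 G/C ✓ — fails.

P1 only.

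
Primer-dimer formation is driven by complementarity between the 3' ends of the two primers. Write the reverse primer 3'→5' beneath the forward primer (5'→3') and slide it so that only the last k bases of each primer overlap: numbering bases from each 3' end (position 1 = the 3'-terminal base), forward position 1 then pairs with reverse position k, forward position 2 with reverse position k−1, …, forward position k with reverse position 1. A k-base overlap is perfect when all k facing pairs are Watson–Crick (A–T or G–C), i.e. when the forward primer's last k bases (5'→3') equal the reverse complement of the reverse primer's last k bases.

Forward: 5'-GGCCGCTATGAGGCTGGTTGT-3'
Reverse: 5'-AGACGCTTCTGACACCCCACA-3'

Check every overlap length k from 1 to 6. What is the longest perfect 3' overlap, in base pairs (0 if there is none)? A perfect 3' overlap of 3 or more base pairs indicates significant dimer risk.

Longest perfect overlap: 3 complementary base pairs; significant dimer risk (threshold 3).

Last 6 bases (5'→3') — forward …GGTTGT, reverse …CCCACA.
Reverse complement of the reverse primer's last 6 bases: TGTGGG; its first k bases are the reverse complement of the reverse primer's last k bases, so a perfect k-base overlap needs the forward primer's last k bases to equal them.
Comparing (forward last k vs required): k=1: T vs T ✓; k=2: GT vs TG ✗; k=3: TGT vs TGT ✓; k=4: TTGT vs TGTG ✗; k=5: GTTGT vs TGTGG ✗; k=6: GGTTGT vs TGTGGG ✗.
Perfect overlaps at k = 1, 3; the largest is 3.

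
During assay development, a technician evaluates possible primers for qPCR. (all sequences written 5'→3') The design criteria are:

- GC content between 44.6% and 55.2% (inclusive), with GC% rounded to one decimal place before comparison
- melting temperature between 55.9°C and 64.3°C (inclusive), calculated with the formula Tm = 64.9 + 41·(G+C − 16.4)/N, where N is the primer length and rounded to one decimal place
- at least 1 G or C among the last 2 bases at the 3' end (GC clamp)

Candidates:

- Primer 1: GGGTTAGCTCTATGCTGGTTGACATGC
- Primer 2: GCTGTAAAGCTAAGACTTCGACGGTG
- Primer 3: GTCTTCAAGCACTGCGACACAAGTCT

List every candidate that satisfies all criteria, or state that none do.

Primer 1, Primer 2 and Primer 3.

Primer 1 (27 nt, A=4 T=9 G=9 C=5): GC 14/27 = 51.9% ✓; Tm = 64.9 + 41·(14 − 16.4)/27 = 61.3°C ✓; 3' end GC has 2 G/C ✓ — passes.
Primer 2 (26 nt, A=7 T=6 G=8 C=5): GC 13/26 = 50.0% ✓; Tm = 64.9 + 41·(13 − 16.4)/26 = 59.5°C ✓; 3' end TG has 1 G/C ✓ — passes.
Primer 3 (26 nt, A=7 T=6 G=5 C=8): GC 13/26 = 50.0% ✓; Tm = 64.9 + 41·(13 − 16.4)/26 = 59.5°C ✓; 3' end CT has 1 G/C ✓ — passes.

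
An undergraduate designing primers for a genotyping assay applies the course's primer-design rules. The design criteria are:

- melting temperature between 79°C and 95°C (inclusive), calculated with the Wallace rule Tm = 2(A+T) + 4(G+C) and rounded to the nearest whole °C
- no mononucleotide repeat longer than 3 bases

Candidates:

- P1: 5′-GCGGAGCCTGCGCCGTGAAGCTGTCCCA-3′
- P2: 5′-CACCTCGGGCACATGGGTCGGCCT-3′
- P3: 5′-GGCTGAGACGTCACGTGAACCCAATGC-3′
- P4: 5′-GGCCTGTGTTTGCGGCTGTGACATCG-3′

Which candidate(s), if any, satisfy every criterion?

P1 (28 nt, A=4 T=4 G=10 C=10): Tm = 2·8 + 4·20 = 96°C, outside 79–95°C ✗; longest run = 3 ✓ — fails.
P2 (24 nt, A=3 T=4 G=8 C=9): Tm = 2·7 + 4·17 = 82°C ✓; longest run = 3 ✓ — passes.
P3 (27 nt, A=7 T=4 G=8 C=8): Tm = 2·11 + 4·16 = 86°C ✓; longest run = 3 ✓ — passes.
P4 (26 nt, A=2 T=8 G=10 C=6): Tm = 2·10 + 4·16 = 84°C ✓; longest run = 3 ✓ — passes.

P2, P3 and P4.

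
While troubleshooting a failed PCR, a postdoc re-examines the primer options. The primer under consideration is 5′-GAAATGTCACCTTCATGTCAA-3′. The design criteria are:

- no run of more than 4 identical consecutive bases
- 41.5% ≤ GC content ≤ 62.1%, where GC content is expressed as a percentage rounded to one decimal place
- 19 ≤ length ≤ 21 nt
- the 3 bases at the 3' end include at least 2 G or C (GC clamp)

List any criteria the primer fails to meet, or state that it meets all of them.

Base counts: A=7, T=6, G=3, C=5 (length 21).
homopolymer run: longest run = 3 ✓
GC content: GC 8/21 = 38.1%, outside 41.5–62.1% ✗
length: length 21 ✓
GC clamp: 3' end CAA has 1 G/C, need ≥2 ✗

Fails: GC content, GC clamp.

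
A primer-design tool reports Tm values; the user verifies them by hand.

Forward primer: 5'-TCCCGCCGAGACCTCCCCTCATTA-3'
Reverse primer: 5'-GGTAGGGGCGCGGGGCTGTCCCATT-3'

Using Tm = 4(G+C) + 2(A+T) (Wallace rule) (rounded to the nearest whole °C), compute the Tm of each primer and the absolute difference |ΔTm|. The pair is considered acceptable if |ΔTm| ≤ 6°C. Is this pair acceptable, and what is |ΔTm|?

Forward: A=4 T=5 G=3 C=12 → Tm = 2·9 + 4·15 = 78°C.
Reverse: A=2 T=5 G=12 C=6 → Tm = 2·7 + 4·18 = 86°C.
|ΔTm| = |78 − 86| = 8°C, > 6°C.

|ΔTm| = 8°C; the pair is not acceptable.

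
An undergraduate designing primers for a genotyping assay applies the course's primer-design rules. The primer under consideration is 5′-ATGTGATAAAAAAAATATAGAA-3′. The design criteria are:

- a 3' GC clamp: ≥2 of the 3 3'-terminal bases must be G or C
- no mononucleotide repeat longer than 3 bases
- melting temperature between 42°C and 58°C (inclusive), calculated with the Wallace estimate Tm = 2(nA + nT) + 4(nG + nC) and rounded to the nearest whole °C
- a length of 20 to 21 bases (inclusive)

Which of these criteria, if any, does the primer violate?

Base counts: A=14, T=5, G=3, C=0 (length 22).
GC clamp: 3' end GAA has 1 G/C, need ≥2 ✗
homopolymer run: longest run = 8, exceeds 3 ✗
Tm: Tm = 2·19 + 4·3 = 50°C ✓
length: length 22, outside 20–21 ✗

Fails: GC clamp, homopolymer run, length.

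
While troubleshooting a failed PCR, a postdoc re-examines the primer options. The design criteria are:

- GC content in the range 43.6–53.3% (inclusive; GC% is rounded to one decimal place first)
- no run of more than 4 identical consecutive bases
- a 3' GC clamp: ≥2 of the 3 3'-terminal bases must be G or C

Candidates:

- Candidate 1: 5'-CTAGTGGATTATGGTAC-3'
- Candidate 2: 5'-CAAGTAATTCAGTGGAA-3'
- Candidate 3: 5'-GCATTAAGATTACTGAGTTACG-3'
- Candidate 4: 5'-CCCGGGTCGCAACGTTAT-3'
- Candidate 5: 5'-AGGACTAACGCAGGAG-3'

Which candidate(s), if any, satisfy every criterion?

None of the candidates satisfy all criteria.

Candidate 1 (17 nt, A=4 T=6 G=5 C=2): GC 7/17 = 41.2%, outside 43.6–53.3% ✗; longest run = 2 ✓; 3' end TAC has 1 G/C, need ≥2 ✗ — fails.
Candidate 2 (17 nt, A=7 T=4 G=4 C=2): GC 6/17 = 35.3%, outside 43.6–53.3% ✗; longest run = 2 ✓; 3' end GAA has 1 G/C, need ≥2 ✗ — fails.
Candidate 3 (22 nt, A=7 T=7 G=5 C=3): GC 8/22 = 36.4%, outside 43.6–53.3% ✗; longest run = 2 ✓; 3' end ACG has 2 G/C ✓ — fails.
Candidate 4 (18 nt, A=3 T=4 G=5 C=6): GC 11/18 = 61.1%, outside 43.6–53.3% ✗; longest run = 3 ✓; 3' end TAT has 0 G/C, need ≥2 ✗ — fails.
Candidate 5 (16 nt, A=6 T=1 G=6 C=3): GC 9/16 = 56.3%, outside 43.6–53.3% ✗; longest run = 2 ✓; 3' end GAG has 2 G/C ✓ — fails.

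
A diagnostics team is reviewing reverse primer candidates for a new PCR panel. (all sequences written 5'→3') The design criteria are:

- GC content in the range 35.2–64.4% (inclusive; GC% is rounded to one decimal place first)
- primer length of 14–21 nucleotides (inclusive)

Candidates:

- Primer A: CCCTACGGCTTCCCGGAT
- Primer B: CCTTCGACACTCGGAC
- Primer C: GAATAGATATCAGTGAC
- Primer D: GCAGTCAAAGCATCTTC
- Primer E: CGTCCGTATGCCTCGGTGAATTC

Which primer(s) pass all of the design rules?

Primer B, Primer C and Primer D.

Primer A (18 nt, A=2 T=4 G=4 C=8): GC 12/18 = 66.7%, outside 35.2–64.4% ✗; length 18 ✓ — fails.
Primer B (16 nt, A=3 T=3 G=3 C=7): GC 10/16 = 62.5% ✓; length 16 ✓ — passes.
Primer C (17 nt, A=7 T=4 G=4 C=2): GC 6/17 = 35.3% ✓; length 17 ✓ — passes.
Primer D (17 nt, A=5 T=4 G=3 C=5): GC 8/17 = 47.1% ✓; length 17 ✓ — passes.
Primer E (23 nt, A=3 T=7 G=6 C=7): GC 13/23 = 56.5% ✓; length 23, outside 14–21 ✗ — fails.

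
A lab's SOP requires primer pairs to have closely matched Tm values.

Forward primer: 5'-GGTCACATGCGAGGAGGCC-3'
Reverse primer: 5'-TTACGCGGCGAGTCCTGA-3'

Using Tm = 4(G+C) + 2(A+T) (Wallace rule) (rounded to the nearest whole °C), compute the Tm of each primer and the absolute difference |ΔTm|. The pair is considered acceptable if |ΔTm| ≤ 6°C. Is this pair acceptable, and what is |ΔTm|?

Forward: A=4 T=2 G=8 C=5 → Tm = 2·6 + 4·13 = 64°C.
Reverse: A=3 T=4 G=6 C=5 → Tm = 2·7 + 4·11 = 58°C.
|ΔTm| = |64 − 58| = 6°C, ≤ 6°C.

|ΔTm| = 6°C; the pair is acceptable.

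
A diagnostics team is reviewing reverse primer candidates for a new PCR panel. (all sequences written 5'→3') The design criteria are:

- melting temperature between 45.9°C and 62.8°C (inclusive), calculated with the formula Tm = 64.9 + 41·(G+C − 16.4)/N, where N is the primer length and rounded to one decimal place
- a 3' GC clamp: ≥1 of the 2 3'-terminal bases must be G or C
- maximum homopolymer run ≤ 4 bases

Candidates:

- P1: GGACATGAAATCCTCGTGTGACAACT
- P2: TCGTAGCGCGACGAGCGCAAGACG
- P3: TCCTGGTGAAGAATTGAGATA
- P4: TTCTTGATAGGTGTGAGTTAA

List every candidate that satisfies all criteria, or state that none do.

P1 only.

P1 (26 nt, A=8 T=6 G=6 C=6): Tm = 64.9 + 41·(12 − 16.4)/26 = 58.0°C ✓; 3' end CT has 1 G/C ✓; longest run = 3 ✓ — passes.
P2 (24 nt, A=6 T=2 G=9 C=7): Tm = 64.9 + 41·(16 − 16.4)/24 = 64.2°C, outside 45.9–62.8°C ✗; 3' end CG has 2 G/C ✓; longest run = 2 ✓ — fails.
P3 (21 nt, A=7 T=6 G=6 C=2): Tm = 64.9 + 41·(8 − 16.4)/21 = 48.5°C ✓; 3' end TA has 0 G/C, need ≥1 ✗; longest run = 2 ✓ — fails.
P4 (21 nt, A=5 T=9 G=6 C=1): Tm = 64.9 + 41·(7 − 16.4)/21 = 46.5°C ✓; 3' end AA has 0 G/C, need ≥1 ✗; longest run = 2 ✓ — fails.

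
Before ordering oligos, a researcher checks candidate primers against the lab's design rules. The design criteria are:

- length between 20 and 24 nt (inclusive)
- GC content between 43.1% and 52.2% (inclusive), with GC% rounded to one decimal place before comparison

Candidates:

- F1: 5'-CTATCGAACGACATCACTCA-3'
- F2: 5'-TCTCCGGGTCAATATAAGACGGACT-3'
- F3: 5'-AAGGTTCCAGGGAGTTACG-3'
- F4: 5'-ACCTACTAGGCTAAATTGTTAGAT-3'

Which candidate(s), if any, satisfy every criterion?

F1 only.

F1 (20 nt, A=7 T=4 G=2 C=7): length 20 ✓; GC 9/20 = 45.0% ✓ — passes.
F2 (25 nt, A=7 T=6 G=6 C=6): length 25, outside 20–24 ✗; GC 12/25 = 48.0% ✓ — fails.
F3 (19 nt, A=5 T=4 G=7 C=3): length 19, outside 20–24 ✗; GC 10/19 = 52.6%, outside 43.1–52.2% ✗ — fails.
F4 (24 nt, A=8 T=8 G=4 C=4): length 24 ✓; GC 8/24 = 33.3%, outside 43.1–52.2% ✗ — fails.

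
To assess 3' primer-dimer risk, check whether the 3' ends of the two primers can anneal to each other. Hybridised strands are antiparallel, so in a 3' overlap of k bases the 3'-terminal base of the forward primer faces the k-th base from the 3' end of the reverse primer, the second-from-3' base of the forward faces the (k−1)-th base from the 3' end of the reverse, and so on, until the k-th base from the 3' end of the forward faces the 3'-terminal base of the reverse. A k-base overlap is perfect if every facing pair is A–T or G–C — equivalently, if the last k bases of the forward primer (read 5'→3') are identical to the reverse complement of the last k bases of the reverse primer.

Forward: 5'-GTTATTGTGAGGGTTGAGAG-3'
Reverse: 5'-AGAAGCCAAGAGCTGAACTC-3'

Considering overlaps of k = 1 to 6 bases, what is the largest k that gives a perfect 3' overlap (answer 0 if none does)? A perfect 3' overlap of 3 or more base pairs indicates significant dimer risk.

Longest perfect overlap: 3 complementary base pairs; significant dimer risk (threshold 3).

Last 6 bases (5'→3') — forward …TGAGAG, reverse …GAACTC.
Reverse complement of the reverse primer's last 6 bases: GAGTTC; its first k bases are the reverse complement of the reverse primer's last k bases, so a perfect k-base overlap needs the forward primer's last k bases to equal them.
Comparing (forward last k vs required): k=1: G vs G ✓; k=2: AG vs GA ✗; k=3: GAG vs GAG ✓; k=4: AGAG vs GAGT ✗; k=5: GAGAG vs GAGTT ✗; k=6: TGAGAG vs GAGTTC ✗.
Perfect overlaps at k = 1, 3; the largest is 3.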